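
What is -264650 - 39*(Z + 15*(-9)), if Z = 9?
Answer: -259736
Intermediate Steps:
-264650 - 39*(Z + 15*(-9)) = -264650 - 39*(9 + 15*(-9)) = -264650 - 39*(9 - 135) = -264650 - 39*(-126) = -264650 + 4914 = -259736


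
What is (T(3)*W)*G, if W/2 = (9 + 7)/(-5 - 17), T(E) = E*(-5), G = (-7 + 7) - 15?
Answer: -3600/11 ≈ -327.27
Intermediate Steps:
G = -15 (G = 0 - 15 = -15)
T(E) = -5*E
W = -16/11 (W = 2*((9 + 7)/(-5 - 17)) = 2*(16/(-22)) = 2*(16*(-1/22)) = 2*(-8/11) = -16/11 ≈ -1.4545)
(T(3)*W)*G = (-5*3*(-16/11))*(-15) = -15*(-16/11)*(-15) = (240/11)*(-15) = -3600/11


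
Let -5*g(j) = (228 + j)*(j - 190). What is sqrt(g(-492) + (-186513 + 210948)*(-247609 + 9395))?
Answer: I*sqrt(145519877490)/5 ≈ 76294.0*I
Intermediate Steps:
g(j) = -(-190 + j)*(228 + j)/5 (g(j) = -(228 + j)*(j - 190)/5 = -(228 + j)*(-190 + j)/5 = -(-190 + j)*(228 + j)/5)
sqrt(g(-492) + (-186513 + 210948)*(-247609 + 9395)) = sqrt((8664 - 38/5*(-492) - 1/5*(-492)**2) + (-186513 + 210948)*(-247609 + 9395)) = sqrt((8664 + 18696/5 - 1/5*242064) + 24435*(-238214)) = sqrt((8664 + 18696/5 - 242064/5) - 5820759090) = sqrt(-180048/5 - 5820759090) = sqrt(-29103975498/5) = I*sqrt(145519877490)/5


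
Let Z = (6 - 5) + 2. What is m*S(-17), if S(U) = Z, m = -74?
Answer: -222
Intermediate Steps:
Z = 3 (Z = 1 + 2 = 3)
S(U) = 3
m*S(-17) = -74*3 = -222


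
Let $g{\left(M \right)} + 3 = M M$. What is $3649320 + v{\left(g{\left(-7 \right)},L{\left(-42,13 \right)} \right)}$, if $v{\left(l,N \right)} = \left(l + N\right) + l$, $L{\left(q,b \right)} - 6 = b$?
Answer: $3649431$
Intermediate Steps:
$L{\left(q,b \right)} = 6 + b$
$g{\left(M \right)} = -3 + M^{2}$ ($g{\left(M \right)} = -3 + M M = -3 + M^{2}$)
$v{\left(l,N \right)} = N + 2 l$ ($v{\left(l,N \right)} = \left(N + l\right) + l = N + 2 l$)
$3649320 + v{\left(g{\left(-7 \right)},L{\left(-42,13 \right)} \right)} = 3649320 + \left(\left(6 + 13\right) + 2 \left(-3 + \left(-7\right)^{2}\right)\right) = 3649320 + \left(19 + 2 \left(-3 + 49\right)\right) = 3649320 + \left(19 + 2 \cdot 46\right) = 3649320 + \left(19 + 92\right) = 3649320 + 111 = 3649431$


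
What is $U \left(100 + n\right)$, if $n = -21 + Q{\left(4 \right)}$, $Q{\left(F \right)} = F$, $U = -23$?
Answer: $-1909$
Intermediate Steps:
$n = -17$ ($n = -21 + 4 = -17$)
$U \left(100 + n\right) = - 23 \left(100 - 17\right) = \left(-23\right) 83 = -1909$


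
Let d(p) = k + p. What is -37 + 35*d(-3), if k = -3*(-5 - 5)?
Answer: 908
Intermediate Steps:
k = 30 (k = -3*(-10) = 30)
d(p) = 30 + p
-37 + 35*d(-3) = -37 + 35*(30 - 3) = -37 + 35*27 = -37 + 945 = 908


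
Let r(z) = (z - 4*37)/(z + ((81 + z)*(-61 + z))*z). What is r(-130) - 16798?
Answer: -10219903061/608400 ≈ -16798.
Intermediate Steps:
r(z) = (-148 + z)/(z + z*(-61 + z)*(81 + z)) (r(z) = (z - 148)/(z + ((-61 + z)*(81 + z))*z) = (-148 + z)/(z + z*(-61 + z)*(81 + z)))
r(-130) - 16798 = (-148 - 130)/((-130)*(-4940 + (-130)**2 + 20*(-130))) - 16798 = -1/130*(-278)/(-4940 + 16900 - 2600) - 16798 = -1/130*(-278)/9360 - 16798 = -1/130*1/9360*(-278) - 16798 = 139/608400 - 16798 = -10219903061/608400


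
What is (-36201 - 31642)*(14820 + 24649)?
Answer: -2677695367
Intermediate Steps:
(-36201 - 31642)*(14820 + 24649) = -67843*39469 = -2677695367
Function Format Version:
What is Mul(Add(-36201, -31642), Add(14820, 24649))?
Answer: -2677695367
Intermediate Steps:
Mul(Add(-36201, -31642), Add(14820, 24649)) = Mul(-67843, 39469) = -2677695367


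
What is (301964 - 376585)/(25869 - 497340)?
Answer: 74621/471471 ≈ 0.15827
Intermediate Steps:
(301964 - 376585)/(25869 - 497340) = -74621/(-471471) = -74621*(-1/471471) = 74621/471471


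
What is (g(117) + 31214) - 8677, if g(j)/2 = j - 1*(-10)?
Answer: 22791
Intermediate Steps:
g(j) = 20 + 2*j (g(j) = 2*(j - 1*(-10)) = 2*(j + 10) = 2*(10 + j) = 20 + 2*j)
(g(117) + 31214) - 8677 = ((20 + 2*117) + 31214) - 8677 = ((20 + 234) + 31214) - 8677 = (254 + 31214) - 8677 = 31468 - 8677 = 22791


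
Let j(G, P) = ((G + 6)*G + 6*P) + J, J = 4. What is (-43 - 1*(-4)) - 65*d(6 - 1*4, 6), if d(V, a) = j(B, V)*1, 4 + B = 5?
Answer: -1534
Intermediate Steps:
B = 1 (B = -4 + 5 = 1)
j(G, P) = 4 + 6*P + G*(6 + G) (j(G, P) = ((G + 6)*G + 6*P) + 4 = ((6 + G)*G + 6*P) + 4 = (G*(6 + G) + 6*P) + 4 = (6*P + G*(6 + G)) + 4 = 4 + 6*P + G*(6 + G))
d(V, a) = 11 + 6*V (d(V, a) = (4 + 1² + 6*1 + 6*V)*1 = (4 + 1 + 6 + 6*V)*1 = (11 + 6*V)*1 = 11 + 6*V)
(-43 - 1*(-4)) - 65*d(6 - 1*4, 6) = (-43 - 1*(-4)) - 65*(11 + 6*(6 - 1*4)) = (-43 + 4) - 65*(11 + 6*(6 - 4)) = -39 - 65*(11 + 6*2) = -39 - 65*(11 + 12) = -39 - 65*23 = -39 - 1495 = -1534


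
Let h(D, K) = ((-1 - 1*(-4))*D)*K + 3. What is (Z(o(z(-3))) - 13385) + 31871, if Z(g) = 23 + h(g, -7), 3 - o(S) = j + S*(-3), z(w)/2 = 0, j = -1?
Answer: 18428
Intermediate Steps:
z(w) = 0 (z(w) = 2*0 = 0)
o(S) = 4 + 3*S (o(S) = 3 - (-1 + S*(-3)) = 3 - (-1 - 3*S) = 3 + (1 + 3*S) = 4 + 3*S)
h(D, K) = 3 + 3*D*K (h(D, K) = ((-1 + 4)*D)*K + 3 = (3*D)*K + 3 = 3*D*K + 3 = 3 + 3*D*K)
Z(g) = 26 - 21*g (Z(g) = 23 + (3 + 3*g*(-7)) = 23 + (3 - 21*g) = 26 - 21*g)
(Z(o(z(-3))) - 13385) + 31871 = ((26 - 21*(4 + 3*0)) - 13385) + 31871 = ((26 - 21*(4 + 0)) - 13385) + 31871 = ((26 - 21*4) - 13385) + 31871 = ((26 - 84) - 13385) + 31871 = (-58 - 13385) + 31871 = -13443 + 31871 = 18428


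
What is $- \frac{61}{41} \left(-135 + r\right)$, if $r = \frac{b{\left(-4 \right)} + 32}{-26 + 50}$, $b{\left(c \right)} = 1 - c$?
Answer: $\frac{195383}{984} \approx 198.56$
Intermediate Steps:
$r = \frac{37}{24}$ ($r = \frac{\left(1 - -4\right) + 32}{-26 + 50} = \frac{\left(1 + 4\right) + 32}{24} = \left(5 + 32\right) \frac{1}{24} = 37 \cdot \frac{1}{24} = \frac{37}{24} \approx 1.5417$)
$- \frac{61}{41} \left(-135 + r\right) = - \frac{61}{41} \left(-135 + \frac{37}{24}\right) = \left(-61\right) \frac{1}{41} \left(- \frac{3203}{24}\right) = \left(- \frac{61}{41}\right) \left(- \frac{3203}{24}\right) = \frac{195383}{984}$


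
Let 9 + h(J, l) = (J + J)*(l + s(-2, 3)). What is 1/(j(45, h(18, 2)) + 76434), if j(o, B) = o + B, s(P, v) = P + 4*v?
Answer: 1/76902 ≈ 1.3004e-5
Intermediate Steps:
h(J, l) = -9 + 2*J*(10 + l) (h(J, l) = -9 + (J + J)*(l + (-2 + 4*3)) = -9 + (2*J)*(l + (-2 + 12)) = -9 + (2*J)*(l + 10) = -9 + (2*J)*(10 + l) = -9 + 2*J*(10 + l))
j(o, B) = B + o
1/(j(45, h(18, 2)) + 76434) = 1/(((-9 + 20*18 + 2*18*2) + 45) + 76434) = 1/(((-9 + 360 + 72) + 45) + 76434) = 1/((423 + 45) + 76434) = 1/(468 + 76434) = 1/76902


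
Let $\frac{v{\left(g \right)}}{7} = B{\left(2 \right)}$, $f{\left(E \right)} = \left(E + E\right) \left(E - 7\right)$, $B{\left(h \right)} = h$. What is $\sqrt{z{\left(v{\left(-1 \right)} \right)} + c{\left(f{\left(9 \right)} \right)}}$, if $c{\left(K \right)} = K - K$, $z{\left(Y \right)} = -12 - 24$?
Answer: $6 i \approx 6.0 i$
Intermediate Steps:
$f{\left(E \right)} = 2 E \left(-7 + E\right)$
$v{\left(g \right)} = 14$ ($v{\left(g \right)} = 7 \cdot 2 = 14$)
$z{\left(Y \right)} = -36$ ($z{\left(Y \right)} = -12 - 24 = -36$)
$c{\left(K \right)} = 0$
$\sqrt{z{\left(v{\left(-1 \right)} \right)} + c{\left(f{\left(9 \right)} \right)}} = \sqrt{-36 + 0} = \sqrt{-36} = 6 i$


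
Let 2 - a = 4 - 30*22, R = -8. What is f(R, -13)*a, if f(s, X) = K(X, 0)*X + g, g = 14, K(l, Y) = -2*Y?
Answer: 9212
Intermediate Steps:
f(s, X) = 14 (f(s, X) = (-2*0)*X + 14 = 0*X + 14 = 0 + 14 = 14)
a = 658 (a = 2 - (4 - 30*22) = 2 - (4 - 660) = 2 - 1*(-656) = 2 + 656 = 658)
f(R, -13)*a = 14*658 = 9212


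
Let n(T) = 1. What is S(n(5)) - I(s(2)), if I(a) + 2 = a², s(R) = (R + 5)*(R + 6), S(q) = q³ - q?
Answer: -3134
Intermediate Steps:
s(R) = (5 + R)*(6 + R)
I(a) = -2 + a²
S(n(5)) - I(s(2)) = (1³ - 1*1) - (-2 + (30 + 2² + 11*2)²) = (1 - 1) - (-2 + (30 + 4 + 22)²) = 0 - (-2 + 56²) = 0 - (-2 + 3136) = 0 - 1*3134 = 0 - 3134 = -3134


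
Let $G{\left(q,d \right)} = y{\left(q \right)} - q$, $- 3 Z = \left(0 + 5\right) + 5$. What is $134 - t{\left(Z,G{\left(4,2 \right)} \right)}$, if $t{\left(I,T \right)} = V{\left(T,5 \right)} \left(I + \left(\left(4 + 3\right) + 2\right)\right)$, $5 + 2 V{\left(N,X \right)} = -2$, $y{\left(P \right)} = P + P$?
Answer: $\frac{923}{6} \approx 153.83$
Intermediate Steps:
$y{\left(P \right)} = 2 P$
$Z = - \frac{10}{3}$ ($Z = - \frac{\left(0 + 5\right) + 5}{3} = - \frac{5 + 5}{3} = \left(- \frac{1}{3}\right) 10 = - \frac{10}{3} \approx -3.3333$)
$V{\left(N,X \right)} = - \frac{7}{2}$ ($V{\left(N,X \right)} = - \frac{5}{2} + \frac{1}{2} \left(-2\right) = - \frac{5}{2} - 1 = - \frac{7}{2}$)
$G{\left(q,d \right)} = q$ ($G{\left(q,d \right)} = 2 q - q = q$)
$t{\left(I,T \right)} = - \frac{63}{2} - \frac{7 I}{2}$ ($t{\left(I,T \right)} = - \frac{7 \left(I + \left(\left(4 + 3\right) + 2\right)\right)}{2} = - \frac{7 \left(I + \left(7 + 2\right)\right)}{2} = - \frac{7 \left(I + 9\right)}{2} = - \frac{7 \left(9 + I\right)}{2} = - \frac{63}{2} - \frac{7 I}{2}$)
$134 - t{\left(Z,G{\left(4,2 \right)} \right)} = 134 - \left(- \frac{63}{2} - - \frac{35}{3}\right) = 134 - \left(- \frac{63}{2} + \frac{35}{3}\right) = 134 - - \frac{119}{6} = 134 + \frac{119}{6} = \frac{923}{6}$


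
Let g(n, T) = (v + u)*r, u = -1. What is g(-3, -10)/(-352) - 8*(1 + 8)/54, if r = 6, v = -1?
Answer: -343/264 ≈ -1.2992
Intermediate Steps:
g(n, T) = -12 (g(n, T) = (-1 - 1)*6 = -2*6 = -12)
g(-3, -10)/(-352) - 8*(1 + 8)/54 = -12/(-352) - 8*(1 + 8)/54 = -12*(-1/352) - 8*9*(1/54) = 3/88 - 72*1/54 = 3/88 - 4/3 = -343/264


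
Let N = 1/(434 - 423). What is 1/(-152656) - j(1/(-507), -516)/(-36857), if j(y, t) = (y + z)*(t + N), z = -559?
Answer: 245527804487711/31378668104784 ≈ 7.8247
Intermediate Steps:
N = 1/11 ≈ 0.090909
j(y, t) = (-559 + y)*(1/11 + t) (j(y, t) = (y - 559)*(t + 1/11) = (-559 + y)*(1/11 + t))
1/(-152656) - j(1/(-507), -516)/(-36857) = 1/(-152656) - (-559/11 - 559*(-516) + (1/11)/(-507) - 516/(-507))/(-36857) = -1/152656 - (-559/11 + 288444 + (1/11)*(-1/507) - 516*(-1/507))*(-1)/36857 = -1/152656 - (-559/11 + 288444 - 1/5577 + 172/169)*(-1)/36857 = -1/152656 - 1608374450*(-1)/(5577*36857) = -1/152656 - 1*(-1608374450/205551489) = -1/152656 + 1608374450/205551489 = 245527804487711/31378668104784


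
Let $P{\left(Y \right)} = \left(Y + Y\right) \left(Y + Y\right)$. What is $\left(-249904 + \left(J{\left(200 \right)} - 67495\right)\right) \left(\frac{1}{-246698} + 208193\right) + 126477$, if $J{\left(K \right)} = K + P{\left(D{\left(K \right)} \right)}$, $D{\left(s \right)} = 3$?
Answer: $- \frac{16289713166262273}{246698} \approx -6.6031 \cdot 10^{10}$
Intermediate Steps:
$P{\left(Y \right)} = 4 Y^{2}$ ($P{\left(Y \right)} = 2 Y 2 Y = 4 Y^{2}$)
$J{\left(K \right)} = 36 + K$ ($J{\left(K \right)} = K + 4 \cdot 3^{2} = K + 4 \cdot 9 = K + 36 = 36 + K$)
$\left(-249904 + \left(J{\left(200 \right)} - 67495\right)\right) \left(\frac{1}{-246698} + 208193\right) + 126477 = \left(-249904 + \left(\left(36 + 200\right) - 67495\right)\right) \left(\frac{1}{-246698} + 208193\right) + 126477 = \left(-249904 + \left(236 - 67495\right)\right) \left(- \frac{1}{246698} + 208193\right) + 126477 = \left(-249904 - 67259\right) \frac{51360796713}{246698} + 126477 = \left(-317163\right) \frac{51360796713}{246698} + 126477 = - \frac{16289744367885219}{246698} + 126477 = - \frac{16289713166262273}{246698}$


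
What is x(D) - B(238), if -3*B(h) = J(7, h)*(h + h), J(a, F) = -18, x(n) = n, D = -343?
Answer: -3199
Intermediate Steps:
B(h) = 12*h (B(h) = -(-6)*(h + h) = -(-6)*2*h = -(-12)*h = 12*h)
x(D) - B(238) = -343 - 12*238 = -343 - 1*2856 = -343 - 2856 = -3199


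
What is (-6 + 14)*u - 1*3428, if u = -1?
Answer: -3436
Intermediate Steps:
(-6 + 14)*u - 1*3428 = (-6 + 14)*(-1) - 1*3428 = 8*(-1) - 3428 = -8 - 3428 = -3436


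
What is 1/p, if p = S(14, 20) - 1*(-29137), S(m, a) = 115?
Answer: 1/29252 ≈ 3.4186e-5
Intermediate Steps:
p = 29252 (p = 115 - 1*(-29137) = 115 + 29137 = 29252)
1/p = 1/29252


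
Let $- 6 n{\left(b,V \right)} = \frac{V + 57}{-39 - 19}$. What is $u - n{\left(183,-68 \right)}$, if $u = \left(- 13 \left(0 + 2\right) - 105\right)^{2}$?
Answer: $\frac{5972039}{348} \approx 17161.0$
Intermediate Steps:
$n{\left(b,V \right)} = \frac{19}{116} + \frac{V}{348}$ ($n{\left(b,V \right)} = - \frac{\left(V + 57\right) \frac{1}{-39 - 19}}{6} = - \frac{\left(57 + V\right) \frac{1}{-58}}{6} = - \frac{\left(57 + V\right) \left(- \frac{1}{58}\right)}{6} = - \frac{- \frac{57}{58} - \frac{V}{58}}{6} = \frac{19}{116} + \frac{V}{348}$)
$u = 17161$ ($u = \left(\left(-13\right) 2 - 105\right)^{2} = \left(-26 - 105\right)^{2} = \left(-131\right)^{2} = 17161$)
$u - n{\left(183,-68 \right)} = 17161 - \left(\frac{19}{116} + \frac{1}{348} \left(-68\right)\right) = 17161 - \left(\frac{19}{116} - \frac{17}{87}\right) = 17161 - - \frac{11}{348} = 17161 + \frac{11}{348} = \frac{5972039}{348}$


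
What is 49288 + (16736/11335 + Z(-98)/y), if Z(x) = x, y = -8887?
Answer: 4965134382422/100734145 ≈ 49290.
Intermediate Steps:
49288 + (16736/11335 + Z(-98)/y) = 49288 + (16736/11335 - 98/(-8887)) = 49288 + (16736*(1/11335) - 98*(-1/8887)) = 49288 + (16736/11335 + 98/8887) = 49288 + 149843662/100734145 = 4965134382422/100734145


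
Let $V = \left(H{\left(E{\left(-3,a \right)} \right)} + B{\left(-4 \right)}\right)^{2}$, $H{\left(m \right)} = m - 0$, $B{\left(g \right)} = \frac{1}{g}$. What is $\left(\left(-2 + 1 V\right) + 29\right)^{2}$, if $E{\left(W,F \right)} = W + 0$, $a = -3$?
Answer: $\frac{361201}{256} \approx 1410.9$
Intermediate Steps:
$E{\left(W,F \right)} = W$
$H{\left(m \right)} = m$ ($H{\left(m \right)} = m + 0 = m$)
$V = \frac{169}{16}$ ($V = \left(-3 + \frac{1}{-4}\right)^{2} = \left(-3 - \frac{1}{4}\right)^{2} = \left(- \frac{13}{4}\right)^{2} = \frac{169}{16} \approx 10.563$)
$\left(\left(-2 + 1 V\right) + 29\right)^{2} = \left(\left(-2 + 1 \cdot \frac{169}{16}\right) + 29\right)^{2} = \left(\left(-2 + \frac{169}{16}\right) + 29\right)^{2} = \left(\frac{137}{16} + 29\right)^{2} = \left(\frac{601}{16}\right)^{2} = \frac{361201}{256}$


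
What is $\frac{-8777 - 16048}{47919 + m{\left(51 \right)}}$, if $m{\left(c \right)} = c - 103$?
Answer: $- \frac{24825}{47867} \approx -0.51862$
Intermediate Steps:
$m{\left(c \right)} = -103 + c$ ($m{\left(c \right)} = c - 103 = -103 + c$)
$\frac{-8777 - 16048}{47919 + m{\left(51 \right)}} = \frac{-8777 - 16048}{47919 + \left(-103 + 51\right)} = - \frac{24825}{47919 - 52} = - \frac{24825}{47867}$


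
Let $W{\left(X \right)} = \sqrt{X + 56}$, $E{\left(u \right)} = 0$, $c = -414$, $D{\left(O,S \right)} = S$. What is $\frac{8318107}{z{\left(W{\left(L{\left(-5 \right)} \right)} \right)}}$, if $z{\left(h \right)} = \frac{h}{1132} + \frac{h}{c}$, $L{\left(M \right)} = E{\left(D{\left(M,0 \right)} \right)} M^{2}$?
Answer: $- \frac{69611860881 \sqrt{14}}{359} \approx -7.2553 \cdot 10^{8}$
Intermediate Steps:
$L{\left(M \right)} = 0$ ($L{\left(M \right)} = 0 M^{2} = 0$)
$W{\left(X \right)} = \sqrt{56 + X}$
$z{\left(h \right)} = - \frac{359 h}{234324}$ ($z{\left(h \right)} = \frac{h}{1132} + \frac{h}{-414} = h \frac{1}{1132} + h \left(- \frac{1}{414}\right) = \frac{h}{1132} - \frac{h}{414} = - \frac{359 h}{234324}$)
$\frac{8318107}{z{\left(W{\left(L{\left(-5 \right)} \right)} \right)}} = \frac{8318107}{\left(- \frac{359}{234324}\right) \sqrt{56 + 0}} = \frac{8318107}{\left(- \frac{359}{234324}\right) \sqrt{56}} = \frac{8318107}{\left(- \frac{359}{234324}\right) 2 \sqrt{14}} = \frac{8318107}{\left(- \frac{359}{117162}\right) \sqrt{14}} = 8318107 \left(- \frac{58581 \sqrt{14}}{2513}\right) = - \frac{69611860881 \sqrt{14}}{359}$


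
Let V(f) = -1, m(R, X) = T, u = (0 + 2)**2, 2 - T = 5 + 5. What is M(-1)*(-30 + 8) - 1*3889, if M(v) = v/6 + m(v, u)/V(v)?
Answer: -12184/3 ≈ -4061.3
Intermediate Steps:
T = -8 (T = 2 - (5 + 5) = 2 - 1*10 = 2 - 10 = -8)
u = 4 (u = 2**2 = 4)
m(R, X) = -8
M(v) = 8 + v/6 (M(v) = v/6 - 8/(-1) = v*(1/6) - 8*(-1) = v/6 + 8 = 8 + v/6)
M(-1)*(-30 + 8) - 1*3889 = (8 + (1/6)*(-1))*(-30 + 8) - 1*3889 = (8 - 1/6)*(-22) - 3889 = (47/6)*(-22) - 3889 = -517/3 - 3889 = -12184/3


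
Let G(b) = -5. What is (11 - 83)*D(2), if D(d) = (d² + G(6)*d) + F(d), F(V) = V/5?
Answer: 2016/5 ≈ 403.20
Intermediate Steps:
F(V) = V/5 (F(V) = V*(⅕) = V/5)
D(d) = d² - 24*d/5 (D(d) = (d² - 5*d) + d/5 = d² - 24*d/5)
(11 - 83)*D(2) = (11 - 83)*((⅕)*2*(-24 + 5*2)) = -72*2*(-24 + 10)/5 = -72*2*(-14)/5 = -72*(-28/5) = 2016/5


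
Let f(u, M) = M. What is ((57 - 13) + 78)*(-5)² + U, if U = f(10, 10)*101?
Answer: 4060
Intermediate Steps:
U = 1010 (U = 10*101 = 1010)
((57 - 13) + 78)*(-5)² + U = ((57 - 13) + 78)*(-5)² + 1010 = (44 + 78)*25 + 1010 = 122*25 + 1010 = 3050 + 1010 = 4060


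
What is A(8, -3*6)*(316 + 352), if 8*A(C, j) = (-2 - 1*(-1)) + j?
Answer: -3173/2 ≈ -1586.5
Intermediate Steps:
A(C, j) = -1/8 + j/8 (A(C, j) = ((-2 - 1*(-1)) + j)/8 = ((-2 + 1) + j)/8 = (-1 + j)/8 = -1/8 + j/8)
A(8, -3*6)*(316 + 352) = (-1/8 + (-3*6)/8)*(316 + 352) = (-1/8 + (1/8)*(-18))*668 = (-1/8 - 9/4)*668 = -19/8*668 = -3173/2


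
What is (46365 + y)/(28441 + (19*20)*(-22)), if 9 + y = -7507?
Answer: 38849/20081 ≈ 1.9346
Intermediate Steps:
y = -7516 (y = -9 - 7507 = -7516)
(46365 + y)/(28441 + (19*20)*(-22)) = (46365 - 7516)/(28441 + (19*20)*(-22)) = 38849/(28441 + 380*(-22)) = 38849/(28441 - 8360) = 38849/20081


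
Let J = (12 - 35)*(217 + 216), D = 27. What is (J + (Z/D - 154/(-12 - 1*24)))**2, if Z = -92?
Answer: 289163232121/2916 ≈ 9.9164e+7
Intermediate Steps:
J = -9959 (J = -23*433 = -9959)
(J + (Z/D - 154/(-12 - 1*24)))**2 = (-9959 + (-92/27 - 154/(-12 - 1*24)))**2 = (-9959 + (-92*1/27 - 154/(-12 - 24)))**2 = (-9959 + (-92/27 - 154/(-36)))**2 = (-9959 + (-92/27 - 154*(-1/36)))**2 = (-9959 + (-92/27 + 77/18))**2 = (-9959 + 47/54)**2 = (-537739/54)**2 = 289163232121/2916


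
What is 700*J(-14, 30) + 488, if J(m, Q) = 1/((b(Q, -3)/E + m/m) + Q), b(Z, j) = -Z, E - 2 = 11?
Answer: 191124/373 ≈ 512.40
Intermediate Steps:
E = 13 (E = 2 + 11 = 13)
J(m, Q) = 1/(1 + 12*Q/13) (J(m, Q) = 1/((-Q/13 + m/m) + Q) = 1/((-Q*(1/13) + 1) + Q) = 1/((-Q/13 + 1) + Q) = 1/((1 - Q/13) + Q) = 1/(1 + 12*Q/13))
700*J(-14, 30) + 488 = 700*(13/(13 + 12*30)) + 488 = 700*(13/(13 + 360)) + 488 = 700*(13/373) + 488 = 9100/373 + 488 = 191124/373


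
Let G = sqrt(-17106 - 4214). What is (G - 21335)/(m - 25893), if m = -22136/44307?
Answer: 945289845/1147263287 - 88614*I*sqrt(5330)/1147263287 ≈ 0.82395 - 0.005639*I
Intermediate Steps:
G = 2*I*sqrt(5330) (G = sqrt(-21320) = 2*I*sqrt(5330) ≈ 146.01*I)
m = -22136/44307 (m = -22136*1/44307 = -22136/44307 ≈ -0.49961)
(G - 21335)/(m - 25893) = (2*I*sqrt(5330) - 21335)/(-22136/44307 - 25893) = (-21335 + 2*I*sqrt(5330))/(-1147263287/44307) = (-21335 + 2*I*sqrt(5330))*(-44307/1147263287) = 945289845/1147263287 - 88614*I*sqrt(5330)/1147263287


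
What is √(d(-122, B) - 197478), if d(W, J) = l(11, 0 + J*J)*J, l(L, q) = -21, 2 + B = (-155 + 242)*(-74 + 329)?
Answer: I*√663321 ≈ 814.45*I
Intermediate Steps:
B = 22183 (B = -2 + (-155 + 242)*(-74 + 329) = -2 + 87*255 = -2 + 22185 = 22183)
d(W, J) = -21*J
√(d(-122, B) - 197478) = √(-21*22183 - 197478) = √(-465843 - 197478) = √(-663321) = I*√663321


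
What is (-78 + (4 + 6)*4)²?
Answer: 1444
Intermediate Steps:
(-78 + (4 + 6)*4)² = (-78 + 10*4)² = (-78 + 40)² = (-38)² = 1444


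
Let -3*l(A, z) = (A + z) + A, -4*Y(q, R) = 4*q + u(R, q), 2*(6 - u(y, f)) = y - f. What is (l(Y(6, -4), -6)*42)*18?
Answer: 5922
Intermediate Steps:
u(y, f) = 6 + f/2 - y/2 (u(y, f) = 6 - (y - f)/2 = 6 + (f/2 - y/2) = 6 + f/2 - y/2)
Y(q, R) = -3/2 - 9*q/8 + R/8 (Y(q, R) = -(4*q + (6 + q/2 - R/2))/4 = -(6 - R/2 + 9*q/2)/4 = -3/2 - 9*q/8 + R/8)
l(A, z) = -2*A/3 - z/3 (l(A, z) = -((A + z) + A)/3 = -(z + 2*A)/3 = -2*A/3 - z/3)
(l(Y(6, -4), -6)*42)*18 = ((-2*(-3/2 - 9/8*6 + (⅛)*(-4))/3 - ⅓*(-6))*42)*18 = ((-2*(-3/2 - 27/4 - ½)/3 + 2)*42)*18 = ((-⅔*(-35/4) + 2)*42)*18 = ((35/6 + 2)*42)*18 = ((47/6)*42)*18 = 329*18 = 5922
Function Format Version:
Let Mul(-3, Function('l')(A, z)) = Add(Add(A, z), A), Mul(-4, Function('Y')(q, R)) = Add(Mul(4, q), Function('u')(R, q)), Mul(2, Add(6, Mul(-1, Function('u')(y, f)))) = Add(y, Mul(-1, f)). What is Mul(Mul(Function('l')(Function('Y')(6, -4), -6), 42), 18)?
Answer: 5922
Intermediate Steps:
Function('u')(y, f) = Add(6, Mul(Rational(1, 2), f), Mul(Rational(-1, 2), y)) (Function('u')(y, f) = Add(6, Mul(Rational(-1, 2), Add(y, Mul(-1, f)))) = Add(6, Add(Mul(Rational(1, 2), f), Mul(Rational(-1, 2), y))) = Add(6, Mul(Rational(1, 2), f), Mul(Rational(-1, 2), y)))
Function('Y')(q, R) = Add(Rational(-3, 2), Mul(Rational(-9, 8), q), Mul(Rational(1, 8), R)) (Function('Y')(q, R) = Mul(Rational(-1, 4), Add(Mul(4, q), Add(6, Mul(Rational(1, 2), q), Mul(Rational(-1, 2), R)))) = Mul(Rational(-1, 4), Add(6, Mul(Rational(-1, 2), R), Mul(Rational(9, 2), q))) = Add(Rational(-3, 2), Mul(Rational(-9, 8), q), Mul(Rational(1, 8), R)))
Function('l')(A, z) = Add(Mul(Rational(-2, 3), A), Mul(Rational(-1, 3), z)) (Function('l')(A, z) = Mul(Rational(-1, 3), Add(Add(A, z), A)) = Mul(Rational(-1, 3), Add(z, Mul(2, A))) = Add(Mul(Rational(-2, 3), A), Mul(Rational(-1, 3), z)))
Mul(Mul(Function('l')(Function('Y')(6, -4), -6), 42), 18) = Mul(Mul(Add(Mul(Rational(-2, 3), Add(Rational(-3, 2), Mul(Rational(-9, 8), 6), Mul(Rational(1, 8), -4))), Mul(Rational(-1, 3), -6)), 42), 18) = Mul(Mul(Add(Mul(Rational(-2, 3), Add(Rational(-3, 2), Rational(-27, 4), Rational(-1, 2))), 2), 42), 18) = Mul(Mul(Add(Mul(Rational(-2, 3), Rational(-35, 4)), 2), 42), 18) = Mul(Mul(Add(Rational(35, 6), 2), 42), 18) = Mul(Mul(Rational(47, 6), 42), 18) = Mul(329, 18) = 5922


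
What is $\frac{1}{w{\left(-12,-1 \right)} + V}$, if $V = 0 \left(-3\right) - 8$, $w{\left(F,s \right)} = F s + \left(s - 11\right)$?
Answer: $- \frac{1}{8} \approx -0.125$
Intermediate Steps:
$w{\left(F,s \right)} = -11 + s + F s$ ($w{\left(F,s \right)} = F s + \left(s - 11\right) = F s + \left(-11 + s\right) = -11 + s + F s$)
$V = -8$ ($V = 0 - 8 = -8$)
$\frac{1}{w{\left(-12,-1 \right)} + V} = \frac{1}{\left(-11 - 1 - -12\right) - 8} = \frac{1}{\left(-11 - 1 + 12\right) - 8} = \frac{1}{0 - 8} = \frac{1}{-8} = - \frac{1}{8}$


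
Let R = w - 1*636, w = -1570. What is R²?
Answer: 4866436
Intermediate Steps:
R = -2206 (R = -1570 - 1*636 = -1570 - 636 = -2206)
R² = (-2206)² = 4866436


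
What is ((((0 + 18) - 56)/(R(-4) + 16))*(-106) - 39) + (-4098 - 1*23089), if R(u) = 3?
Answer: -27014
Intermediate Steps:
((((0 + 18) - 56)/(R(-4) + 16))*(-106) - 39) + (-4098 - 1*23089) = ((((0 + 18) - 56)/(3 + 16))*(-106) - 39) + (-4098 - 1*23089) = (((18 - 56)/19)*(-106) - 39) + (-4098 - 23089) = (-38*1/19*(-106) - 39) - 27187 = (-2*(-106) - 39) - 27187 = (212 - 39) - 27187 = 173 - 27187 = -27014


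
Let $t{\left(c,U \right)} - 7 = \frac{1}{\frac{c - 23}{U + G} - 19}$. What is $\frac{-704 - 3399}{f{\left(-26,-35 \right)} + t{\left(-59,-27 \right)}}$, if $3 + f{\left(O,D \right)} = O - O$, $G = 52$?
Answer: $- \frac{2285371}{2203} \approx -1037.4$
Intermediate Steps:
$t{\left(c,U \right)} = 7 + \frac{1}{-19 + \frac{-23 + c}{52 + U}}$ ($t{\left(c,U \right)} = 7 + \frac{1}{\frac{c - 23}{U + 52} - 19} = 7 + \frac{1}{\frac{-23 + c}{52 + U} - 19} = 7 + \frac{1}{-19 + \frac{-23 + c}{52 + U}}$)
$f{\left(O,D \right)} = -3$ ($f{\left(O,D \right)} = -3 + \left(O - O\right) = -3 + 0 = -3$)
$\frac{-704 - 3399}{f{\left(-26,-35 \right)} + t{\left(-59,-27 \right)}} = \frac{-704 - 3399}{-3 + \frac{7025 - -413 + 132 \left(-27\right)}{1011 - -59 + 19 \left(-27\right)}} = - \frac{4103}{-3 + \frac{7025 + 413 - 3564}{1011 + 59 - 513}} = - \frac{4103}{-3 + \frac{1}{557} \cdot 3874} = - \frac{4103}{-3 + \frac{3874}{557}} = - \frac{4103}{\frac{2203}{557}} = \left(-4103\right) \frac{557}{2203} = - \frac{2285371}{2203}$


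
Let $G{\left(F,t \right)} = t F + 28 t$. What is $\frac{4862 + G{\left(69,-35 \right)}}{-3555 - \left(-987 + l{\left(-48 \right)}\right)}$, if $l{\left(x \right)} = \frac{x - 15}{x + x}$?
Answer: $- \frac{5216}{9133} \approx -0.57112$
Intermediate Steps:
$l{\left(x \right)} = \frac{-15 + x}{2 x}$
$G{\left(F,t \right)} = 28 t + F t$ ($G{\left(F,t \right)} = F t + 28 t = 28 t + F t$)
$\frac{4862 + G{\left(69,-35 \right)}}{-3555 - \left(-987 + l{\left(-48 \right)}\right)} = \frac{4862 - 35 \left(28 + 69\right)}{-3555 + \left(987 - \frac{-15 - 48}{2 \left(-48\right)}\right)} = \frac{4862 - 3395}{-3555 + \left(987 - \frac{1}{2} \left(- \frac{1}{48}\right) \left(-63\right)\right)} = \frac{4862 - 3395}{-3555 + \left(987 - \frac{21}{32}\right)} = \frac{1467}{-3555 + \left(987 - \frac{21}{32}\right)} = \frac{1467}{-3555 + \frac{31563}{32}} = \frac{1467}{- \frac{82197}{32}} = 1467 \left(- \frac{32}{82197}\right) = - \frac{5216}{9133}$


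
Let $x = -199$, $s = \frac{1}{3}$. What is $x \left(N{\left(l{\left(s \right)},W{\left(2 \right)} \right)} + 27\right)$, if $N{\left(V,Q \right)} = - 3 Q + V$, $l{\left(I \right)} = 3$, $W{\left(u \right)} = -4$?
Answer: $-8358$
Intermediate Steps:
$s = \frac{1}{3} \approx 0.33333$
$N{\left(V,Q \right)} = V - 3 Q$
$x \left(N{\left(l{\left(s \right)},W{\left(2 \right)} \right)} + 27\right) = - 199 \left(\left(3 - -12\right) + 27\right) = - 199 \left(\left(3 + 12\right) + 27\right) = - 199 \left(15 + 27\right) = \left(-199\right) 42 = -8358$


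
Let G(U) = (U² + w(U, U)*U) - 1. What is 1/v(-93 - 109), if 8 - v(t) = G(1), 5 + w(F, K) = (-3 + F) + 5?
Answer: ⅒ ≈ 0.10000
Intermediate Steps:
w(F, K) = -3 + F (w(F, K) = -5 + ((-3 + F) + 5) = -5 + (2 + F) = -3 + F)
G(U) = -1 + U² + U*(-3 + U) (G(U) = (U² + (-3 + U)*U) - 1 = (U² + U*(-3 + U)) - 1 = -1 + U² + U*(-3 + U))
v(t) = 10 (v(t) = 8 - (-1 + 1² + 1*(-3 + 1)) = 8 - (-1 + 1 + 1*(-2)) = 8 - (-1 + 1 - 2) = 8 - 1*(-2) = 8 + 2 = 10)
1/v(-93 - 109) = 1/10 = ⅒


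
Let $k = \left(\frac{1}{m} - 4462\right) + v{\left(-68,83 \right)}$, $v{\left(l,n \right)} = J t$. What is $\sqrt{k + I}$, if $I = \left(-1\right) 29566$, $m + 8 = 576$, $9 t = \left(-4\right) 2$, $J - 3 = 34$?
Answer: $\frac{i \sqrt{24724934210}}{852} \approx 184.56 i$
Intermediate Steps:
$J = 37$ ($J = 3 + 34 = 37$)
$t = - \frac{8}{9}$ ($t = \frac{\left(-4\right) 2}{9} = \frac{1}{9} \left(-8\right) = - \frac{8}{9} \approx -0.88889$)
$m = 568$ ($m = -8 + 576 = 568$)
$v{\left(l,n \right)} = - \frac{296}{9}$ ($v{\left(l,n \right)} = 37 \left(- \frac{8}{9}\right) = - \frac{296}{9}$)
$k = - \frac{22977863}{5112}$ ($k = \left(\frac{1}{568} - 4462\right) - \frac{296}{9} = - \frac{2534415}{568} - \frac{296}{9} = - \frac{22977863}{5112} \approx -4494.9$)
$I = -29566$
$\sqrt{k + I} = \sqrt{- \frac{22977863}{5112} - 29566} = \sqrt{- \frac{174119255}{5112}} = \frac{i \sqrt{24724934210}}{852}$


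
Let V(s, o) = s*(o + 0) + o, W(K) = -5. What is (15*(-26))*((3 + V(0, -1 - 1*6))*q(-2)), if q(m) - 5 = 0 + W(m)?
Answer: 0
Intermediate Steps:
V(s, o) = o + o*s (V(s, o) = s*o + o = o*s + o = o + o*s)
q(m) = 0 (q(m) = 5 + (0 - 5) = 5 - 5 = 0)
(15*(-26))*((3 + V(0, -1 - 1*6))*q(-2)) = (15*(-26))*((3 + (-1 - 1*6)*(1 + 0))*0) = -390*(3 + (-1 - 6)*1)*0 = -390*(3 - 7*1)*0 = -390*(3 - 7)*0 = -(-1560)*0 = -390*0 = 0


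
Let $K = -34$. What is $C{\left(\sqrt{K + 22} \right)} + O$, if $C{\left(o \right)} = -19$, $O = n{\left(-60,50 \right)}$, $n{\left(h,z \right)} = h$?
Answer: $-79$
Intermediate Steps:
$O = -60$
$C{\left(\sqrt{K + 22} \right)} + O = -19 - 60 = -79$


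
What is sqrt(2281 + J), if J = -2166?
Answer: sqrt(115) ≈ 10.724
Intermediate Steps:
sqrt(2281 + J) = sqrt(2281 - 2166) = sqrt(115)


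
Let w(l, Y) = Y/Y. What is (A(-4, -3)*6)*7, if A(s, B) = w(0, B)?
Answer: 42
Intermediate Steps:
w(l, Y) = 1
A(s, B) = 1
(A(-4, -3)*6)*7 = (1*6)*7 = 6*7 = 42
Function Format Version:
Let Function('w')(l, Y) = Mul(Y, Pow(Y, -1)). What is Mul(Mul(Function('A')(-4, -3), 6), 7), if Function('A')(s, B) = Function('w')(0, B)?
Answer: 42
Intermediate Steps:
Function('w')(l, Y) = 1
Function('A')(s, B) = 1
Mul(Mul(Function('A')(-4, -3), 6), 7) = Mul(Mul(1, 6), 7) = Mul(6, 7) = 42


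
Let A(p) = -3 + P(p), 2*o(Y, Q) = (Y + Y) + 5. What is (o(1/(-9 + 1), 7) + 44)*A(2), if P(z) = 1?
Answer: -371/4 ≈ -92.750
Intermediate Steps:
o(Y, Q) = 5/2 + Y (o(Y, Q) = ((Y + Y) + 5)/2 = (2*Y + 5)/2 = (5 + 2*Y)/2 = 5/2 + Y)
A(p) = -2 (A(p) = -3 + 1 = -2)
(o(1/(-9 + 1), 7) + 44)*A(2) = ((5/2 + 1/(-9 + 1)) + 44)*(-2) = ((5/2 + 1/(-8)) + 44)*(-2) = ((5/2 - ⅛) + 44)*(-2) = (19/8 + 44)*(-2) = (371/8)*(-2) = -371/4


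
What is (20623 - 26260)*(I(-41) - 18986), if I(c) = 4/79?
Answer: 8454879930/79 ≈ 1.0702e+8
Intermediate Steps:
I(c) = 4/79 (I(c) = 4*(1/79) = 4/79)
(20623 - 26260)*(I(-41) - 18986) = (20623 - 26260)*(4/79 - 18986) = -5637*(-1499890/79) = 8454879930/79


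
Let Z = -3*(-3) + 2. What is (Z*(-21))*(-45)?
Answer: 10395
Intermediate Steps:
Z = 11 (Z = 9 + 2 = 11)
(Z*(-21))*(-45) = (11*(-21))*(-45) = -231*(-45) = 10395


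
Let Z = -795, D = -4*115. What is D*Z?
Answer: 365700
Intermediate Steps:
D = -460
D*Z = -460*(-795) = 365700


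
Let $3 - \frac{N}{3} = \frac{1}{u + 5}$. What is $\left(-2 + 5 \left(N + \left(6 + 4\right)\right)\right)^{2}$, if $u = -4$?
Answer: $6084$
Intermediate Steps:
$N = 6$ ($N = 9 - \frac{3}{-4 + 5} = 9 - \frac{3}{1} = 9 - 3 = 6$)
$\left(-2 + 5 \left(N + \left(6 + 4\right)\right)\right)^{2} = \left(-2 + 5 \left(6 + \left(6 + 4\right)\right)\right)^{2} = \left(-2 + 5 \left(6 + 10\right)\right)^{2} = \left(-2 + 5 \cdot 16\right)^{2} = \left(-2 + 80\right)^{2} = 78^{2} = 6084$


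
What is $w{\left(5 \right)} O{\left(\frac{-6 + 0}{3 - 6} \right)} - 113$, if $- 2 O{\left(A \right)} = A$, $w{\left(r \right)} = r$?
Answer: $-118$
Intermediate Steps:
$O{\left(A \right)} = - \frac{A}{2}$
$w{\left(5 \right)} O{\left(\frac{-6 + 0}{3 - 6} \right)} - 113 = 5 \left(- \frac{\left(-6 + 0\right) \frac{1}{3 - 6}}{2}\right) - 113 = 5 \left(- \frac{\left(-6\right) \frac{1}{-3}}{2}\right) - 113 = 5 \left(- \frac{\left(-6\right) \left(- \frac{1}{3}\right)}{2}\right) - 113 = 5 \left(\left(- \frac{1}{2}\right) 2\right) - 113 = 5 \left(-1\right) - 113 = -5 - 113 = -118$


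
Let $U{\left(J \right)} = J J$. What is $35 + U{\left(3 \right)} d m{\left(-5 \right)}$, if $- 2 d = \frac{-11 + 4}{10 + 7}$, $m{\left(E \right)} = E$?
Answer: $\frac{875}{34} \approx 25.735$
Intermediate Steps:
$U{\left(J \right)} = J^{2}$
$d = \frac{7}{34}$ ($d = - \frac{\left(-11 + 4\right) \frac{1}{10 + 7}}{2} = - \frac{\left(-7\right) \frac{1}{17}}{2} = \left(- \frac{1}{2}\right) \left(- \frac{7}{17}\right) = \frac{7}{34} \approx 0.20588$)
$35 + U{\left(3 \right)} d m{\left(-5 \right)} = 35 + 3^{2} \cdot \frac{7}{34} \left(-5\right) = 35 + 9 \left(- \frac{35}{34}\right) = 35 - \frac{315}{34} = \frac{875}{34}$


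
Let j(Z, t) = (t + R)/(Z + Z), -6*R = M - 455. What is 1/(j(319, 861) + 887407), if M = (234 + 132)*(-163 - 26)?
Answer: 3828/3397068791 ≈ 1.1269e-6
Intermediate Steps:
M = -69174 (M = 366*(-189) = -69174)
R = 69629/6 (R = -(-69174 - 455)/6 = -⅙*(-69629) = 69629/6 ≈ 11605.)
j(Z, t) = (69629/6 + t)/(2*Z) (j(Z, t) = (t + 69629/6)/(Z + Z) = (69629/6 + t)/((2*Z)) = (69629/6 + t)*(1/(2*Z)) = (69629/6 + t)/(2*Z))
1/(j(319, 861) + 887407) = 1/((1/12)*(69629 + 6*861)/319 + 887407) = 1/((1/12)*(1/319)*(69629 + 5166) + 887407) = 1/((1/12)*(1/319)*74795 + 887407) = 1/(74795/3828 + 887407) = 1/(3397068791/3828) = 3828/3397068791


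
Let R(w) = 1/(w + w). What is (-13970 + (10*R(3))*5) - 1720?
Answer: -47045/3 ≈ -15682.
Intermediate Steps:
R(w) = 1/(2*w)
(-13970 + (10*R(3))*5) - 1720 = (-13970 + (10*((½)/3))*5) - 1720 = (-13970 + (10*((½)*(⅓)))*5) - 1720 = (-13970 + (10*(⅙))*5) - 1720 = (-13970 + (5/3)*5) - 1720 = (-13970 + 25/3) - 1720 = -41885/3 - 1720 = -47045/3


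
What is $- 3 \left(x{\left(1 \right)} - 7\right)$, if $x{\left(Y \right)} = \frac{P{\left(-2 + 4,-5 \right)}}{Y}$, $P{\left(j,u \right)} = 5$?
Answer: $6$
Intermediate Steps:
$x{\left(Y \right)} = \frac{5}{Y}$
$- 3 \left(x{\left(1 \right)} - 7\right) = - 3 \left(\frac{5}{1} - 7\right) = - 3 \left(5 \cdot 1 - 7\right) = - 3 \left(5 - 7\right) = \left(-3\right) \left(-2\right) = 6$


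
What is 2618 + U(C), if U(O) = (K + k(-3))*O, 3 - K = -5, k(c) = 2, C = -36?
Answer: 2258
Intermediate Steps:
K = 8 (K = 3 - 1*(-5) = 3 + 5 = 8)
U(O) = 10*O (U(O) = (8 + 2)*O = 10*O)
2618 + U(C) = 2618 + 10*(-36) = 2618 - 360 = 2258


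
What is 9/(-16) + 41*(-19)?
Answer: -12473/16 ≈ -779.56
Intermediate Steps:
9/(-16) + 41*(-19) = 9*(-1/16) - 779 = -9/16 - 779 = -12473/16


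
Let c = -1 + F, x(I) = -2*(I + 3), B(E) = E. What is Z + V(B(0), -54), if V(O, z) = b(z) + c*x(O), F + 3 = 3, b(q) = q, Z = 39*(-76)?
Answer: -3012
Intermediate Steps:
Z = -2964
x(I) = -6 - 2*I (x(I) = -2*(3 + I) = -6 - 2*I)
F = 0 (F = -3 + 3 = 0)
c = -1 (c = -1 + 0 = -1)
V(O, z) = 6 + z + 2*O (V(O, z) = z - (-6 - 2*O) = z + (6 + 2*O) = 6 + z + 2*O)
Z + V(B(0), -54) = -2964 + (6 - 54 + 2*0) = -2964 + (6 - 54 + 0) = -2964 - 48 = -3012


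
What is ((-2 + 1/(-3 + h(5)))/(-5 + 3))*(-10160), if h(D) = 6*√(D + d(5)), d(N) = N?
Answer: -1183640/117 + 10160*√10/117 ≈ -9842.0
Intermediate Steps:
h(D) = 6*√(5 + D) (h(D) = 6*√(D + 5) = 6*√(5 + D))
((-2 + 1/(-3 + h(5)))/(-5 + 3))*(-10160) = ((-2 + 1/(-3 + 6*√(5 + 5)))/(-5 + 3))*(-10160) = ((-2 + 1/(-3 + 6*√10))/(-2))*(-10160) = ((-2 + 1/(-3 + 6*√10))*(-½))*(-10160) = (1 - 1/(2*(-3 + 6*√10)))*(-10160) = -10160 + 5080/(-3 + 6*√10)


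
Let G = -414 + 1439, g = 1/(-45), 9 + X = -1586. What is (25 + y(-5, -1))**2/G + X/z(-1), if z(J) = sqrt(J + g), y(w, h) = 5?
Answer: 36/41 + 4785*I*sqrt(230)/46 ≈ 0.87805 + 1577.6*I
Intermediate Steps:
X = -1595 (X = -9 - 1586 = -1595)
g = -1/45 ≈ -0.022222
z(J) = sqrt(-1/45 + J) (z(J) = sqrt(J - 1/45) = sqrt(-1/45 + J))
G = 1025
(25 + y(-5, -1))**2/G + X/z(-1) = (25 + 5)**2/1025 - 1595*15/sqrt(-5 + 225*(-1)) = 30**2*(1/1025) - 1595*15/sqrt(-5 - 225) = 900*(1/1025) - 1595*(-3*I*sqrt(230)/46) = 36/41 - 1595*(-3*I*sqrt(230)/46) = 36/41 - (-4785)*I*sqrt(230)/46 = 36/41 + 4785*I*sqrt(230)/46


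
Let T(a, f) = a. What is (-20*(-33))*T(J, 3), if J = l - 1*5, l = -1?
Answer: -3960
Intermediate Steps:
J = -6 (J = -1 - 1*5 = -1 - 5 = -6)
(-20*(-33))*T(J, 3) = -20*(-33)*(-6) = 660*(-6) = -3960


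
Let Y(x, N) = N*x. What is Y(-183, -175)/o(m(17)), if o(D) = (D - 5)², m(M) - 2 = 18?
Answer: 427/3 ≈ 142.33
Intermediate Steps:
m(M) = 20 (m(M) = 2 + 18 = 20)
o(D) = (-5 + D)²
Y(-183, -175)/o(m(17)) = (-175*(-183))/((-5 + 20)²) = 32025/(15²) = 32025/225 = 32025*(1/225) = 427/3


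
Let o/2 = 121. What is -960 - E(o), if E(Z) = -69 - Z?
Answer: -649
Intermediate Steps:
o = 242 (o = 2*121 = 242)
-960 - E(o) = -960 - (-69 - 1*242) = -960 - (-69 - 242) = -960 - 1*(-311) = -960 + 311 = -649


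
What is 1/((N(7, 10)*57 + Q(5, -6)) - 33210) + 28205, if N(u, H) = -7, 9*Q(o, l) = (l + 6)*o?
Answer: 947941844/33609 ≈ 28205.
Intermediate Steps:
Q(o, l) = o*(6 + l)/9 (Q(o, l) = ((l + 6)*o)/9 = ((6 + l)*o)/9 = (o*(6 + l))/9 = o*(6 + l)/9)
1/((N(7, 10)*57 + Q(5, -6)) - 33210) + 28205 = 1/((-7*57 + (1/9)*5*(6 - 6)) - 33210) + 28205 = 1/((-399 + (1/9)*5*0) - 33210) + 28205 = 1/((-399 + 0) - 33210) + 28205 = 1/(-399 - 33210) + 28205 = 1/(-33609) + 28205 = -1/33609 + 28205 = 947941844/33609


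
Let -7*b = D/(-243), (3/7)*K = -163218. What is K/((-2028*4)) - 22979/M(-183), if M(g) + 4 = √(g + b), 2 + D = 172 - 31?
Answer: 7938441637/15595320 + 18801*I*√1633506/15380 ≈ 509.03 + 1562.4*I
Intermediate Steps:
K = -380842 (K = (7/3)*(-163218) = -380842)
D = 139 (D = -2 + (172 - 31) = -2 + 141 = 139)
b = 139/1701 (b = -139/(7*(-243)) = -139*(-1)/(7*243) = -⅐*(-139/243) = 139/1701 ≈ 0.081717)
M(g) = -4 + √(139/1701 + g) (M(g) = -4 + √(g + 139/1701) = -4 + √(139/1701 + g))
K/((-2028*4)) - 22979/M(-183) = -380842/((-2028*4)) - 22979/(-4 + √(2919 + 35721*(-183))/189) = -380842/(-8112) - 22979/(-4 + √(2919 - 6536943)/189) = -380842*(-1/8112) - 22979/(-4 + √(-6534024)/189) = 190421/4056 - 22979/(-4 + (2*I*√1633506)/189) = 190421/4056 - 22979/(-4 + 2*I*√1633506/189)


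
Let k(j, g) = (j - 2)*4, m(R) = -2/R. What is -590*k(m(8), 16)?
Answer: 5310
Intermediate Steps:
k(j, g) = -8 + 4*j (k(j, g) = (-2 + j)*4 = -8 + 4*j)
-590*k(m(8), 16) = -590*(-8 + 4*(-2/8)) = -590*(-8 + 4*(-2*⅛)) = -590*(-8 + 4*(-¼)) = -590*(-8 - 1) = -590*(-9) = 5310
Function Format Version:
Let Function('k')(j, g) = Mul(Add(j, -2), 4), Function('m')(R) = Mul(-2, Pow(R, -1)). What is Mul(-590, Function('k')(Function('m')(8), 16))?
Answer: 5310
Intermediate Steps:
Function('k')(j, g) = Add(-8, Mul(4, j)) (Function('k')(j, g) = Mul(Add(-2, j), 4) = Add(-8, Mul(4, j)))
Mul(-590, Function('k')(Function('m')(8), 16)) = Mul(-590, Add(-8, Mul(4, Mul(-2, Pow(8, -1))))) = Mul(-590, Add(-8, Mul(4, Mul(-2, Rational(1, 8))))) = Mul(-590, Add(-8, Mul(4, Rational(-1, 4)))) = Mul(-590, Add(-8, -1)) = Mul(-590, -9) = 5310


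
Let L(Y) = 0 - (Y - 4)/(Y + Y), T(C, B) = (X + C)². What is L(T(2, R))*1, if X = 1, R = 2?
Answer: -5/18 ≈ -0.27778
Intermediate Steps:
T(C, B) = (1 + C)²
L(Y) = -(-4 + Y)/(2*Y) (L(Y) = 0 - (-4 + Y)/(2*Y) = -(-4 + Y)/(2*Y))
L(T(2, R))*1 = ((4 - (1 + 2)²)/(2*((1 + 2)²)))*1 = ((4 - 1*3²)/(2*(3²)))*1 = ((½)*(4 - 1*9)/9)*1 = ((½)*(⅑)*(4 - 9))*1 = ((½)*(⅑)*(-5))*1 = -5/18*1 = -5/18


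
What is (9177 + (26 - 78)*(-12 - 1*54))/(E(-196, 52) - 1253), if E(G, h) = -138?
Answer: -12609/1391 ≈ -9.0647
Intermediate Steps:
(9177 + (26 - 78)*(-12 - 1*54))/(E(-196, 52) - 1253) = (9177 + (26 - 78)*(-12 - 1*54))/(-138 - 1253) = (9177 - 52*(-12 - 54))/(-1391) = (9177 - 52*(-66))*(-1/1391) = (9177 + 3432)*(-1/1391) = 12609*(-1/1391) = -12609/1391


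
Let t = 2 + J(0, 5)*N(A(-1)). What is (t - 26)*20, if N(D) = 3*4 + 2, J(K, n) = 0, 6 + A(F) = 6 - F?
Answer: -480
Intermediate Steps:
A(F) = -F (A(F) = -6 + (6 - F) = -F)
N(D) = 14 (N(D) = 12 + 2 = 14)
t = 2 (t = 2 + 0*14 = 2 + 0 = 2)
(t - 26)*20 = (2 - 26)*20 = -24*20 = -480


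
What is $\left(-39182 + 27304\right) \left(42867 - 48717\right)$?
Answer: $69486300$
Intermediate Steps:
$\left(-39182 + 27304\right) \left(42867 - 48717\right) = \left(-11878\right) \left(-5850\right) = 69486300$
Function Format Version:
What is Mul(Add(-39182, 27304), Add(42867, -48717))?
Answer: 69486300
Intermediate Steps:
Mul(Add(-39182, 27304), Add(42867, -48717)) = Mul(-11878, -5850) = 69486300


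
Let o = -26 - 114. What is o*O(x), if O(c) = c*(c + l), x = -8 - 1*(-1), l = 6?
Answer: -980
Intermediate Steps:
x = -7 (x = -8 + 1 = -7)
o = -140
O(c) = c*(6 + c) (O(c) = c*(c + 6) = c*(6 + c))
o*O(x) = -(-980)*(6 - 7) = -(-980)*(-1) = -140*7 = -980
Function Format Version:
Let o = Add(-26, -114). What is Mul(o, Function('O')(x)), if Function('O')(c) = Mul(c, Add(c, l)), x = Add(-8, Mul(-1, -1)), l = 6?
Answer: -980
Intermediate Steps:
x = -7 (x = Add(-8, 1) = -7)
o = -140
Function('O')(c) = Mul(c, Add(6, c)) (Function('O')(c) = Mul(c, Add(c, 6)) = Mul(c, Add(6, c)))
Mul(o, Function('O')(x)) = Mul(-140, Mul(-7, Add(6, -7))) = Mul(-140, Mul(-7, -1)) = Mul(-140, 7) = -980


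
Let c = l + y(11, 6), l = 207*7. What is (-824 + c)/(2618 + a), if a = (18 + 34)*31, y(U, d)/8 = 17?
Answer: 761/4230 ≈ 0.17991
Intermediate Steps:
y(U, d) = 136 (y(U, d) = 8*17 = 136)
l = 1449
c = 1585 (c = 1449 + 136 = 1585)
a = 1612 (a = 52*31 = 1612)
(-824 + c)/(2618 + a) = (-824 + 1585)/(2618 + 1612) = 761/4230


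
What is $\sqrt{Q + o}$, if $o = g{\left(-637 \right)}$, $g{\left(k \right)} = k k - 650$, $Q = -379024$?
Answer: $\sqrt{26095} \approx 161.54$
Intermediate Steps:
$g{\left(k \right)} = -650 + k^{2}$ ($g{\left(k \right)} = k^{2} - 650 = -650 + k^{2}$)
$o = 405119$ ($o = -650 + \left(-637\right)^{2} = -650 + 405769 = 405119$)
$\sqrt{Q + o} = \sqrt{-379024 + 405119} = \sqrt{26095}$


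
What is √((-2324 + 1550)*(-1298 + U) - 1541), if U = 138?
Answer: √896299 ≈ 946.73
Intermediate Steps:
√((-2324 + 1550)*(-1298 + U) - 1541) = √((-2324 + 1550)*(-1298 + 138) - 1541) = √(-774*(-1160) - 1541) = √(897840 - 1541) = √896299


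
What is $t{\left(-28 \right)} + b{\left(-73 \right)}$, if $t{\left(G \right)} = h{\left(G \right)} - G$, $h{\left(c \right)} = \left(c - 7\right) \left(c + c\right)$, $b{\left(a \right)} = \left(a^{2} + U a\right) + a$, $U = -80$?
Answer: $13084$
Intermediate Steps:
$b{\left(a \right)} = a^{2} - 79 a$ ($b{\left(a \right)} = \left(a^{2} - 80 a\right) + a = a^{2} - 79 a$)
$h{\left(c \right)} = 2 c \left(-7 + c\right)$ ($h{\left(c \right)} = \left(-7 + c\right) 2 c = 2 c \left(-7 + c\right)$)
$t{\left(G \right)} = - G + 2 G \left(-7 + G\right)$ ($t{\left(G \right)} = 2 G \left(-7 + G\right) - G = - G + 2 G \left(-7 + G\right)$)
$t{\left(-28 \right)} + b{\left(-73 \right)} = - 28 \left(-15 + 2 \left(-28\right)\right) - 73 \left(-79 - 73\right) = - 28 \left(-15 - 56\right) - -11096 = \left(-28\right) \left(-71\right) + 11096 = 1988 + 11096 = 13084$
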